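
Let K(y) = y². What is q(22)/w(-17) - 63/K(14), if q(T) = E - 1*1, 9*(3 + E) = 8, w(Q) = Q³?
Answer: -397169/1238076 ≈ -0.32080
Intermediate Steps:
E = -19/9 (E = -3 + (⅑)*8 = -3 + 8/9 = -19/9 ≈ -2.1111)
q(T) = -28/9 (q(T) = -19/9 - 1*1 = -19/9 - 1 = -28/9)
q(22)/w(-17) - 63/K(14) = -28/(9*((-17)³)) - 63/(14²) = -28/9/(-4913) - 63/196 = -28/9*(-1/4913) - 63*1/196 = 28/44217 - 9/28 = -397169/1238076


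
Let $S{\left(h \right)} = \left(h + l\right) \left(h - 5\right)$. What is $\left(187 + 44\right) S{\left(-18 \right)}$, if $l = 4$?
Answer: $74382$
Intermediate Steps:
$S{\left(h \right)} = \left(-5 + h\right) \left(4 + h\right)$ ($S{\left(h \right)} = \left(h + 4\right) \left(h - 5\right) = \left(4 + h\right) \left(-5 + h\right) = \left(-5 + h\right) \left(4 + h\right)$)
$\left(187 + 44\right) S{\left(-18 \right)} = \left(187 + 44\right) \left(-20 + \left(-18\right)^{2} - -18\right) = 231 \left(-20 + 324 + 18\right) = 231 \cdot 322 = 74382$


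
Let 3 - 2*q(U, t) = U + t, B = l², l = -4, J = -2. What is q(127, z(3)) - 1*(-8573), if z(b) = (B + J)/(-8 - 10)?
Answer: 153205/18 ≈ 8511.4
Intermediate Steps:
B = 16 (B = (-4)² = 16)
z(b) = -7/9 (z(b) = (16 - 2)/(-8 - 10) = 14/(-18) = 14*(-1/18) = -7/9)
q(U, t) = 3/2 - U/2 - t/2 (q(U, t) = 3/2 - (U + t)/2 = 3/2 + (-U/2 - t/2) = 3/2 - U/2 - t/2)
q(127, z(3)) - 1*(-8573) = (3/2 - ½*127 - ½*(-7/9)) - 1*(-8573) = (3/2 - 127/2 + 7/18) + 8573 = -1109/18 + 8573 = 153205/18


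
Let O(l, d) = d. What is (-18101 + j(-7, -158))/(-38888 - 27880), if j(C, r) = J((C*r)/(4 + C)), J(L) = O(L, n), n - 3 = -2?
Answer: 4525/16692 ≈ 0.27109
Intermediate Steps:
n = 1 (n = 3 - 2 = 1)
J(L) = 1
j(C, r) = 1
(-18101 + j(-7, -158))/(-38888 - 27880) = (-18101 + 1)/(-38888 - 27880) = -18100/(-66768) = -18100*(-1/66768) = 4525/16692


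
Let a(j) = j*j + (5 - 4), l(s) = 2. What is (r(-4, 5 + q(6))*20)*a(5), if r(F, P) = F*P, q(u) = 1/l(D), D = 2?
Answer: -11440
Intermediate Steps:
q(u) = 1/2
a(j) = 1 + j**2 (a(j) = j**2 + 1 = 1 + j**2)
(r(-4, 5 + q(6))*20)*a(5) = (-4*(5 + 1/2)*20)*(1 + 5**2) = (-4*11/2*20)*(1 + 25) = -22*20*26 = -440*26 = -11440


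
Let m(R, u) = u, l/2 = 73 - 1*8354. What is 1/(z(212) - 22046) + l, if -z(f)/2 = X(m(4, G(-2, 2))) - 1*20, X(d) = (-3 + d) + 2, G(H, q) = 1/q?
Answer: -364446811/22005 ≈ -16562.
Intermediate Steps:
l = -16562 (l = 2*(73 - 1*8354) = 2*(73 - 8354) = 2*(-8281) = -16562)
X(d) = -1 + d
z(f) = 41 (z(f) = -2*((-1 + 1/2) - 1*20) = -2*((-1 + ½) - 20) = -2*(-½ - 20) = -2*(-41/2) = 41)
1/(z(212) - 22046) + l = 1/(41 - 22046) - 16562 = 1/(-22005) - 16562 = -1/22005 - 16562 = -364446811/22005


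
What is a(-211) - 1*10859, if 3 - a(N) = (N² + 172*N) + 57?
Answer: -19142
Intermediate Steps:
a(N) = -54 - N² - 172*N (a(N) = 3 - ((N² + 172*N) + 57) = 3 - (57 + N² + 172*N) = 3 + (-57 - N² - 172*N) = -54 - N² - 172*N)
a(-211) - 1*10859 = (-54 - 1*(-211)² - 172*(-211)) - 1*10859 = (-54 - 1*44521 + 36292) - 10859 = (-54 - 44521 + 36292) - 10859 = -8283 - 10859 = -19142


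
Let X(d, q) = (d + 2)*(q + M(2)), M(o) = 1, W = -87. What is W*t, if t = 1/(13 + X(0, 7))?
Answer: -3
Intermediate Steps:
X(d, q) = (1 + q)*(2 + d) (X(d, q) = (d + 2)*(q + 1) = (2 + d)*(1 + q) = (1 + q)*(2 + d))
t = 1/29 (t = 1/(13 + (2 + 0 + 2*7 + 0*7)) = 1/(13 + (2 + 0 + 14 + 0)) = 1/(13 + 16) = 1/29 ≈ 0.034483)
W*t = -87*1/29 = -3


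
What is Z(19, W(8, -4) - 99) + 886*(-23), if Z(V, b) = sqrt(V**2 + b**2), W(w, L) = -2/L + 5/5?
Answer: -20378 + sqrt(39469)/2 ≈ -20279.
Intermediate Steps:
W(w, L) = 1 - 2/L (W(w, L) = -2/L + 5*(1/5) = -2/L + 1 = 1 - 2/L)
Z(19, W(8, -4) - 99) + 886*(-23) = sqrt(19**2 + ((-2 - 4)/(-4) - 99)**2) + 886*(-23) = sqrt(361 + (-1/4*(-6) - 99)**2) - 20378 = sqrt(361 + (3/2 - 99)**2) - 20378 = sqrt(361 + (-195/2)**2) - 20378 = sqrt(361 + 38025/4) - 20378 = sqrt(39469/4) - 20378 = sqrt(39469)/2 - 20378 = -20378 + sqrt(39469)/2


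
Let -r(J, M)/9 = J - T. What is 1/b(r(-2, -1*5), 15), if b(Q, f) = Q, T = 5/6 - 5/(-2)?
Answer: 1/48 ≈ 0.020833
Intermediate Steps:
T = 10/3 (T = 5*(1/6) - 5*(-1/2) = 5/6 + 5/2 = 10/3 ≈ 3.3333)
r(J, M) = 30 - 9*J (r(J, M) = -9*(J - 1*10/3) = -9*(J - 10/3) = -9*(-10/3 + J) = 30 - 9*J)
1/b(r(-2, -1*5), 15) = 1/(30 - 9*(-2)) = 1/(30 + 18) = 1/48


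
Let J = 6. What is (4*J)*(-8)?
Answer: -192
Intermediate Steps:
(4*J)*(-8) = (4*6)*(-8) = 24*(-8) = -192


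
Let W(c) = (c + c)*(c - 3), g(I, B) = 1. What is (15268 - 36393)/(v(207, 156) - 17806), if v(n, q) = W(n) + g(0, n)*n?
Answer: -21125/66857 ≈ -0.31597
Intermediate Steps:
W(c) = 2*c*(-3 + c) (W(c) = (2*c)*(-3 + c) = 2*c*(-3 + c))
v(n, q) = n + 2*n*(-3 + n) (v(n, q) = 2*n*(-3 + n) + 1*n = 2*n*(-3 + n) + n = n + 2*n*(-3 + n))
(15268 - 36393)/(v(207, 156) - 17806) = (15268 - 36393)/(207*(-5 + 2*207) - 17806) = -21125/(207*(-5 + 414) - 17806) = -21125/(207*409 - 17806) = -21125/(84663 - 17806) = -21125/66857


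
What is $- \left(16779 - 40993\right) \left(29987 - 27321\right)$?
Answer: $64554524$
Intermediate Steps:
$- \left(16779 - 40993\right) \left(29987 - 27321\right) = - \left(-24214\right) 2666 = \left(-1\right) \left(-64554524\right) = 64554524$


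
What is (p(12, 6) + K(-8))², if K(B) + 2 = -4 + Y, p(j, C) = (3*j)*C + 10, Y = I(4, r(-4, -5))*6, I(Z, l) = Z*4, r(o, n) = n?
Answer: 99856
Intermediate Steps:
I(Z, l) = 4*Z
Y = 96 (Y = (4*4)*6 = 16*6 = 96)
p(j, C) = 10 + 3*C*j (p(j, C) = 3*C*j + 10 = 10 + 3*C*j)
K(B) = 90 (K(B) = -2 + (-4 + 96) = -2 + 92 = 90)
(p(12, 6) + K(-8))² = ((10 + 3*6*12) + 90)² = ((10 + 216) + 90)² = (226 + 90)² = 316² = 99856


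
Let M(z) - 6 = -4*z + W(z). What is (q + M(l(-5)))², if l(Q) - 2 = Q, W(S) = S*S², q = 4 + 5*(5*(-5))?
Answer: 16900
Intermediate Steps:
q = -121 (q = 4 + 5*(-25) = 4 - 125 = -121)
W(S) = S³
l(Q) = 2 + Q
M(z) = 6 + z³ - 4*z (M(z) = 6 + (-4*z + z³) = 6 + (z³ - 4*z) = 6 + z³ - 4*z)
(q + M(l(-5)))² = (-121 + (6 + (2 - 5)³ - 4*(2 - 5)))² = (-121 + (6 + (-3)³ - 4*(-3)))² = (-121 + (6 - 27 + 12))² = (-121 - 9)² = (-130)² = 16900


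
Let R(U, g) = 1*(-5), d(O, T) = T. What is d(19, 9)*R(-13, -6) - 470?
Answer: -515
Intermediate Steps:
R(U, g) = -5
d(19, 9)*R(-13, -6) - 470 = 9*(-5) - 470 = -45 - 470 = -515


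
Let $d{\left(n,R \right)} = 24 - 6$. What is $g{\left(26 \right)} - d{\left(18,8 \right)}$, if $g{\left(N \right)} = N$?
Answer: $8$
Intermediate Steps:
$d{\left(n,R \right)} = 18$ ($d{\left(n,R \right)} = 24 - 6 = 18$)
$g{\left(26 \right)} - d{\left(18,8 \right)} = 26 - 18 = 8$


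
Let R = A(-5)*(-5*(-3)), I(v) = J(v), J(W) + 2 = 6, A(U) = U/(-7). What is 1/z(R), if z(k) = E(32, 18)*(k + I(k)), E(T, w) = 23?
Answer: 7/2369 ≈ 0.0029548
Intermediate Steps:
A(U) = -U/7 (A(U) = U*(-1/7) = -U/7)
J(W) = 4 (J(W) = -2 + 6 = 4)
I(v) = 4
R = 75/7 (R = (-1/7*(-5))*(-5*(-3)) = (5/7)*15 = 75/7 ≈ 10.714)
z(k) = 92 + 23*k (z(k) = 23*(k + 4) = 23*(4 + k) = 92 + 23*k)
1/z(R) = 1/(92 + 23*(75/7)) = 1/(92 + 1725/7) = 1/(2369/7) = 7/2369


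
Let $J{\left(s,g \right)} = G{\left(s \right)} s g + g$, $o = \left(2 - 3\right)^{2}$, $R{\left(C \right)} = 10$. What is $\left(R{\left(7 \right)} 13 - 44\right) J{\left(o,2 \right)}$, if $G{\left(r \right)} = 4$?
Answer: $860$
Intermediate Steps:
$o = 1$ ($o = \left(-1\right)^{2} = 1$)
$J{\left(s,g \right)} = g + 4 g s$ ($J{\left(s,g \right)} = 4 s g + g = 4 g s + g = g + 4 g s$)
$\left(R{\left(7 \right)} 13 - 44\right) J{\left(o,2 \right)} = \left(10 \cdot 13 - 44\right) 2 \left(1 + 4 \cdot 1\right) = \left(130 - 44\right) 2 \left(1 + 4\right) = 86 \cdot 2 \cdot 5 = 86 \cdot 10 = 860$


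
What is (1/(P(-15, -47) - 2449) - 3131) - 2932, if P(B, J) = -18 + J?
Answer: -15242383/2514 ≈ -6063.0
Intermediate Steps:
(1/(P(-15, -47) - 2449) - 3131) - 2932 = (1/((-18 - 47) - 2449) - 3131) - 2932 = (1/(-65 - 2449) - 3131) - 2932 = (1/(-2514) - 3131) - 2932 = (-1/2514 - 3131) - 2932 = -7871335/2514 - 2932 = -15242383/2514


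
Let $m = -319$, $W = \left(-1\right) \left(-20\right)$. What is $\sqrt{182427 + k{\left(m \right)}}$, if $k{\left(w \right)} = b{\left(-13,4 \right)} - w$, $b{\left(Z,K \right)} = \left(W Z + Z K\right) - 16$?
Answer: $\sqrt{182418} \approx 427.1$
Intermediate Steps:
$W = 20$
$b{\left(Z,K \right)} = -16 + 20 Z + K Z$ ($b{\left(Z,K \right)} = \left(20 Z + Z K\right) - 16 = \left(20 Z + K Z\right) - 16 = -16 + 20 Z + K Z$)
$k{\left(w \right)} = -328 - w$ ($k{\left(w \right)} = \left(-16 + 20 \left(-13\right) + 4 \left(-13\right)\right) - w = \left(-16 - 260 - 52\right) - w = -328 - w$)
$\sqrt{182427 + k{\left(m \right)}} = \sqrt{182427 - 9} = \sqrt{182418}$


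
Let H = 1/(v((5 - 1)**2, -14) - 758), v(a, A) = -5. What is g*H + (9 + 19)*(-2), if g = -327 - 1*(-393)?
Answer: -42794/763 ≈ -56.086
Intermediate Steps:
H = -1/763 (H = 1/(-5 - 758) = 1/(-763) = -1/763 ≈ -0.0013106)
g = 66 (g = -327 + 393 = 66)
g*H + (9 + 19)*(-2) = 66*(-1/763) + (9 + 19)*(-2) = -66/763 + 28*(-2) = -66/763 - 56 = -42794/763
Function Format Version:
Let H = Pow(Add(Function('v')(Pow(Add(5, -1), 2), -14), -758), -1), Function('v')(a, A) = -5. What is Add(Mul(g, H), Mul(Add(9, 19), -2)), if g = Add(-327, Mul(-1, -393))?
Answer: Rational(-42794, 763) ≈ -56.086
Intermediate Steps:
H = Rational(-1, 763) (H = Pow(Add(-5, -758), -1) = Pow(-763, -1) = Rational(-1, 763) ≈ -0.0013106)
g = 66 (g = Add(-327, 393) = 66)
Add(Mul(g, H), Mul(Add(9, 19), -2)) = Add(Mul(66, Rational(-1, 763)), Mul(Add(9, 19), -2)) = Add(Rational(-66, 763), Mul(28, -2)) = Add(Rational(-66, 763), -56) = Rational(-42794, 763)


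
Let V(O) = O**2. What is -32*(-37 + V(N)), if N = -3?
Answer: 896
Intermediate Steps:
-32*(-37 + V(N)) = -32*(-37 + (-3)**2) = -32*(-37 + 9) = -32*(-28) = 896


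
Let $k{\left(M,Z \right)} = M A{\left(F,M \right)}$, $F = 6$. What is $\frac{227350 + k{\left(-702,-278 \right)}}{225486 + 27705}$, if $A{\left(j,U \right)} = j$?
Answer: $\frac{223138}{253191} \approx 0.8813$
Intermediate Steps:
$k{\left(M,Z \right)} = 6 M$ ($k{\left(M,Z \right)} = M 6 = 6 M$)
$\frac{227350 + k{\left(-702,-278 \right)}}{225486 + 27705} = \frac{227350 + 6 \left(-702\right)}{225486 + 27705} = \frac{227350 - 4212}{253191} = 223138 \cdot \frac{1}{253191} = \frac{223138}{253191}$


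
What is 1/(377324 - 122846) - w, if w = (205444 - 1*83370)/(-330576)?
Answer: 862929943/2336786648 ≈ 0.36928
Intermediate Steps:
w = -61037/165288 (w = (205444 - 83370)*(-1/330576) = 122074*(-1/330576) = -61037/165288 ≈ -0.36928)
1/(377324 - 122846) - w = 1/(377324 - 122846) - 1*(-61037/165288) = 1/254478 + 61037/165288 = 862929943/2336786648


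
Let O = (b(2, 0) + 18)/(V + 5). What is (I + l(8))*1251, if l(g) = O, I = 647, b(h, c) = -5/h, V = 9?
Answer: 22701897/28 ≈ 8.1078e+5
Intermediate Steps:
O = 31/28 (O = (-5/2 + 18)/(9 + 5) = (-5*½ + 18)/14 = (-5/2 + 18)*(1/14) = (31/2)*(1/14) = 31/28 ≈ 1.1071)
l(g) = 31/28
(I + l(8))*1251 = (647 + 31/28)*1251 = (18147/28)*1251 = 22701897/28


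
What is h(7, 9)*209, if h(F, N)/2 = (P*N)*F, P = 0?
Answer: 0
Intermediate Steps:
h(F, N) = 0 (h(F, N) = 2*((0*N)*F) = 2*(0*F) = 2*0 = 0)
h(7, 9)*209 = 0*209 = 0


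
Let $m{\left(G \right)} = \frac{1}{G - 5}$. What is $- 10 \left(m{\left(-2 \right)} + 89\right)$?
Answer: $- \frac{6220}{7} \approx -888.57$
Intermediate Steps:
$m{\left(G \right)} = \frac{1}{-5 + G}$
$- 10 \left(m{\left(-2 \right)} + 89\right) = - 10 \left(\frac{1}{-5 - 2} + 89\right) = - 10 \left(\frac{1}{-7} + 89\right) = - 10 \left(- \frac{1}{7} + 89\right) = \left(-10\right) \frac{622}{7} = - \frac{6220}{7}$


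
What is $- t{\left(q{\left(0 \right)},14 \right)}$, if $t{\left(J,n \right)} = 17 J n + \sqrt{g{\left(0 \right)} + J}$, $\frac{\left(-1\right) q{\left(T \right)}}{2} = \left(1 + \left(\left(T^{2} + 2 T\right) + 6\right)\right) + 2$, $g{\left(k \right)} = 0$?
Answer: $4284 - 3 i \sqrt{2} \approx 4284.0 - 4.2426 i$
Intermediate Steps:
$q{\left(T \right)} = -18 - 4 T - 2 T^{2}$ ($q{\left(T \right)} = - 2 \left(\left(1 + \left(\left(T^{2} + 2 T\right) + 6\right)\right) + 2\right) = - 2 \left(\left(1 + \left(6 + T^{2} + 2 T\right)\right) + 2\right) = - 2 \left(\left(7 + T^{2} + 2 T\right) + 2\right) = - 2 \left(9 + T^{2} + 2 T\right) = -18 - 4 T - 2 T^{2}$)
$t{\left(J,n \right)} = \sqrt{J} + 17 J n$ ($t{\left(J,n \right)} = 17 J n + \sqrt{0 + J} = 17 J n + \sqrt{J} = \sqrt{J} + 17 J n$)
$- t{\left(q{\left(0 \right)},14 \right)} = - (\sqrt{-18 - 0 - 2 \cdot 0^{2}} + 17 \left(-18 - 0 - 2 \cdot 0^{2}\right) 14) = - (\sqrt{-18 + 0 - 0} + 17 \left(-18 + 0 - 0\right) 14) = - (\sqrt{-18 + 0 + 0} + 17 \left(-18 + 0 + 0\right) 14) = - (\sqrt{-18} + 17 \left(-18\right) 14) = - (3 i \sqrt{2} - 4284) = - (-4284 + 3 i \sqrt{2}) = 4284 - 3 i \sqrt{2}$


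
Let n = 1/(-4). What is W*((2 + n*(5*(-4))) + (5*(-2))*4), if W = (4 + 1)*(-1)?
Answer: 165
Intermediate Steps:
n = -1/4 ≈ -0.25000
W = -5 (W = 5*(-1) = -5)
W*((2 + n*(5*(-4))) + (5*(-2))*4) = -5*((2 - 5*(-4)/4) + (5*(-2))*4) = -5*((2 - 1/4*(-20)) - 10*4) = -5*((2 + 5) - 40) = -5*(7 - 40) = -5*(-33) = 165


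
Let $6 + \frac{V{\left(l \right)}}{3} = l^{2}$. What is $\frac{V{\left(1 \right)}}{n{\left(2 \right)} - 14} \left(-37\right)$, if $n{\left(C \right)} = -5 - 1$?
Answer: $- \frac{111}{4} \approx -27.75$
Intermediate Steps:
$n{\left(C \right)} = -6$
$V{\left(l \right)} = -18 + 3 l^{2}$
$\frac{V{\left(1 \right)}}{n{\left(2 \right)} - 14} \left(-37\right) = \frac{-18 + 3 \cdot 1^{2}}{-6 - 14} \left(-37\right) = \frac{-18 + 3 \cdot 1}{-20} \left(-37\right) = \left(-18 + 3\right) \left(- \frac{1}{20}\right) \left(-37\right) = \left(-15\right) \left(- \frac{1}{20}\right) \left(-37\right) = \frac{3}{4} \left(-37\right) = - \frac{111}{4}$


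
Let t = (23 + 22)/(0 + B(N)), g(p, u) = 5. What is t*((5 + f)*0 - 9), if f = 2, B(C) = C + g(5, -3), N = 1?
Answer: -135/2 ≈ -67.500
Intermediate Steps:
B(C) = 5 + C (B(C) = C + 5 = 5 + C)
t = 15/2 (t = (23 + 22)/(0 + (5 + 1)) = 45/(0 + 6) = 45/6 = 45*(⅙) = 15/2 ≈ 7.5000)
t*((5 + f)*0 - 9) = 15*((5 + 2)*0 - 9)/2 = 15*(7*0 - 9)/2 = 15*(0 - 9)/2 = (15/2)*(-9) = -135/2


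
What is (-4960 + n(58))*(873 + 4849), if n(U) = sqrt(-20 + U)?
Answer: -28381120 + 5722*sqrt(38) ≈ -2.8346e+7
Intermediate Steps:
(-4960 + n(58))*(873 + 4849) = (-4960 + sqrt(-20 + 58))*(873 + 4849) = (-4960 + sqrt(38))*5722 = -28381120 + 5722*sqrt(38)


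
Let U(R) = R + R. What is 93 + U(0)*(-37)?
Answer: 93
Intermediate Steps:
U(R) = 2*R
93 + U(0)*(-37) = 93 + (2*0)*(-37) = 93 + 0*(-37) = 93 + 0 = 93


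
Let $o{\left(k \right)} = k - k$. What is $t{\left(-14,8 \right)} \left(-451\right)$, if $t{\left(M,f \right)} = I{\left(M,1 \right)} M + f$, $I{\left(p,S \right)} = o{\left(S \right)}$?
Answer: $-3608$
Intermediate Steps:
$o{\left(k \right)} = 0$
$I{\left(p,S \right)} = 0$
$t{\left(M,f \right)} = f$ ($t{\left(M,f \right)} = 0 M + f = 0 + f = f$)
$t{\left(-14,8 \right)} \left(-451\right) = 8 \left(-451\right) = -3608$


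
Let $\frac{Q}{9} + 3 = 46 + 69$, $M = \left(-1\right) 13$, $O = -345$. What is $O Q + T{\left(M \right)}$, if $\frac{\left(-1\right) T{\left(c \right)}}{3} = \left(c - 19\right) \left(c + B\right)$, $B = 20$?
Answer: $-347088$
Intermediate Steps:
$M = -13$
$Q = 1008$ ($Q = -27 + 9 \left(46 + 69\right) = -27 + 9 \cdot 115 = -27 + 1035 = 1008$)
$T{\left(c \right)} = - 3 \left(-19 + c\right) \left(20 + c\right)$ ($T{\left(c \right)} = - 3 \left(c - 19\right) \left(c + 20\right) = - 3 \left(-19 + c\right) \left(20 + c\right)$)
$O Q + T{\left(M \right)} = \left(-345\right) 1008 - \left(-1179 + 507\right) = -347760 + \left(1140 + 39 - 507\right) = -347760 + 672 = -347088$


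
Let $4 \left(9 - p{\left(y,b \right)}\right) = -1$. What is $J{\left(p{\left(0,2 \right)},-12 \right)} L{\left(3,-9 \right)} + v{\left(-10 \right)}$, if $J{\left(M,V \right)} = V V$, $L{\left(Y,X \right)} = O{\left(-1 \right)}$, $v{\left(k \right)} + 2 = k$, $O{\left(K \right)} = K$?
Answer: $-156$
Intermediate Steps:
$v{\left(k \right)} = -2 + k$
$L{\left(Y,X \right)} = -1$
$p{\left(y,b \right)} = \frac{37}{4}$ ($p{\left(y,b \right)} = 9 - - \frac{1}{4} = 9 + \frac{1}{4} = \frac{37}{4}$)
$J{\left(M,V \right)} = V^{2}$
$J{\left(p{\left(0,2 \right)},-12 \right)} L{\left(3,-9 \right)} + v{\left(-10 \right)} = \left(-12\right)^{2} \left(-1\right) - 12 = 144 \left(-1\right) - 12 = -144 - 12 = -156$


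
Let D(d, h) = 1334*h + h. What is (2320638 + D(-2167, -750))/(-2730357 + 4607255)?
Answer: 659694/938449 ≈ 0.70296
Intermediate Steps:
D(d, h) = 1335*h
(2320638 + D(-2167, -750))/(-2730357 + 4607255) = (2320638 + 1335*(-750))/(-2730357 + 4607255) = (2320638 - 1001250)/1876898 = 1319388*(1/1876898) = 659694/938449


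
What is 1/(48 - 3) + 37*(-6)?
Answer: -9989/45 ≈ -221.98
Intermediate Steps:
1/(48 - 3) + 37*(-6) = 1/45 - 222 = -9989/45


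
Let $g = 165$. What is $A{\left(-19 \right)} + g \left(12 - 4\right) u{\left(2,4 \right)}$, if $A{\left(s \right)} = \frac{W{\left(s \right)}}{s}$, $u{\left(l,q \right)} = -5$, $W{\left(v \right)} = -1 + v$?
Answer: $- \frac{125380}{19} \approx -6598.9$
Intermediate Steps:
$A{\left(s \right)} = \frac{-1 + s}{s}$
$A{\left(-19 \right)} + g \left(12 - 4\right) u{\left(2,4 \right)} = \frac{-1 - 19}{-19} + 165 \left(12 - 4\right) \left(-5\right) = \left(- \frac{1}{19}\right) \left(-20\right) + 165 \cdot 8 \left(-5\right) = \frac{20}{19} + 165 \left(-40\right) = \frac{20}{19} - 6600 = - \frac{125380}{19}$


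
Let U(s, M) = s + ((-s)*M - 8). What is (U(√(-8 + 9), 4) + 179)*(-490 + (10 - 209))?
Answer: -115752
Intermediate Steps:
U(s, M) = -8 + s - M*s (U(s, M) = s + (-M*s - 8) = s + (-8 - M*s) = -8 + s - M*s)
(U(√(-8 + 9), 4) + 179)*(-490 + (10 - 209)) = ((-8 + √(-8 + 9) - 1*4*√(-8 + 9)) + 179)*(-490 + (10 - 209)) = ((-8 + √1 - 1*4*√1) + 179)*(-490 - 199) = ((-8 + 1 - 1*4*1) + 179)*(-689) = ((-8 + 1 - 4) + 179)*(-689) = (-11 + 179)*(-689) = 168*(-689) = -115752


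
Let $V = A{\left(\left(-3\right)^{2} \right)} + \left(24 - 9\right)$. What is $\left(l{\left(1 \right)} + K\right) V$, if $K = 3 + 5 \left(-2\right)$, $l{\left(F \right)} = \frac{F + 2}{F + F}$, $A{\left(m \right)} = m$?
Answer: $-132$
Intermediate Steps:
$l{\left(F \right)} = \frac{2 + F}{2 F}$
$V = 24$ ($V = \left(-3\right)^{2} + \left(24 - 9\right) = 9 + \left(24 - 9\right) = 9 + 15 = 24$)
$K = -7$ ($K = 3 - 10 = -7$)
$\left(l{\left(1 \right)} + K\right) V = \left(\frac{2 + 1}{2 \cdot 1} - 7\right) 24 = \left(\frac{1}{2} \cdot 1 \cdot 3 - 7\right) 24 = \left(\frac{3}{2} - 7\right) 24 = \left(- \frac{11}{2}\right) 24 = -132$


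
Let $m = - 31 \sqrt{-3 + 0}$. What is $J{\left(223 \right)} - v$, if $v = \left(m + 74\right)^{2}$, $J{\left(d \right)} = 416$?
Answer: $-2177 + 4588 i \sqrt{3} \approx -2177.0 + 7946.6 i$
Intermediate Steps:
$m = - 31 i \sqrt{3}$ ($m = - 31 \sqrt{-3} = - 31 i \sqrt{3} \approx - 53.694 i$)
$v = \left(74 - 31 i \sqrt{3}\right)^{2}$ ($v = \left(- 31 i \sqrt{3} + 74\right)^{2} = \left(74 - 31 i \sqrt{3}\right)^{2} \approx 2593.0 - 7946.6 i$)
$J{\left(223 \right)} - v = 416 - \left(2593 - 4588 i \sqrt{3}\right) = -2177 + 4588 i \sqrt{3}$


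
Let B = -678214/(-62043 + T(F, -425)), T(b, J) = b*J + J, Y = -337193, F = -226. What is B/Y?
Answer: 339107/5661807663 ≈ 5.9894e-5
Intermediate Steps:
T(b, J) = J + J*b (T(b, J) = J*b + J = J + J*b)
B = -339107/16791 (B = -678214/(-62043 - 425*(1 - 226)) = -678214/(-62043 - 425*(-225)) = -678214/(-62043 + 95625) = -678214/33582 = -678214*1/33582 = -339107/16791 ≈ -20.196)
B/Y = -339107/16791/(-337193) = -339107/16791*(-1/337193) = 339107/5661807663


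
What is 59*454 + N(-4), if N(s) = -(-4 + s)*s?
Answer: 26754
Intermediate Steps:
N(s) = -s*(-4 + s)
59*454 + N(-4) = 59*454 - 4*(4 - 1*(-4)) = 26786 - 4*(4 + 4) = 26786 - 4*8 = 26786 - 32 = 26754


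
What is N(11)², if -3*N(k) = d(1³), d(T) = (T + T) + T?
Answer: 1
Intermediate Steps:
d(T) = 3*T (d(T) = 2*T + T = 3*T)
N(k) = -1 (N(k) = -1³ = -1)
N(11)² = (-1)² = 1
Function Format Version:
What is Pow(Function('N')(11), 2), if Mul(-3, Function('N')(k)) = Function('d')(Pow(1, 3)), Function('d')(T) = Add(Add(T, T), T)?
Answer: 1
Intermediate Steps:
Function('d')(T) = Mul(3, T) (Function('d')(T) = Add(Mul(2, T), T) = Mul(3, T))
Function('N')(k) = -1 (Function('N')(k) = Mul(Rational(-1, 3), Mul(3, Pow(1, 3))) = Mul(Rational(-1, 3), Mul(3, 1)) = Mul(Rational(-1, 3), 3) = -1)
Pow(Function('N')(11), 2) = Pow(-1, 2) = 1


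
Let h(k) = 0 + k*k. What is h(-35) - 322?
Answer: 903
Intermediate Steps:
h(k) = k**2 (h(k) = 0 + k**2 = k**2)
h(-35) - 322 = (-35)**2 - 322 = 1225 - 322 = 903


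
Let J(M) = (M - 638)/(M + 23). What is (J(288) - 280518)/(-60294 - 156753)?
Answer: 87241448/67501617 ≈ 1.2924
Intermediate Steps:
J(M) = (-638 + M)/(23 + M)
(J(288) - 280518)/(-60294 - 156753) = ((-638 + 288)/(23 + 288) - 280518)/(-60294 - 156753) = (-350/311 - 280518)/(-217047) = ((1/311)*(-350) - 280518)*(-1/217047) = (-350/311 - 280518)*(-1/217047) = -87241448/311*(-1/217047) = 87241448/67501617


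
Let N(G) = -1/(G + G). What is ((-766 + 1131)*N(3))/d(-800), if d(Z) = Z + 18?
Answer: 365/4692 ≈ 0.077792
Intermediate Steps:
d(Z) = 18 + Z
N(G) = -1/(2*G)
((-766 + 1131)*N(3))/d(-800) = ((-766 + 1131)*(-½/3))/(18 - 800) = (365*(-½*⅓))/(-782) = (365*(-⅙))*(-1/782) = -365/6*(-1/782) = 365/4692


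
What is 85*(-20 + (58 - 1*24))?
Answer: 1190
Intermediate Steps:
85*(-20 + (58 - 1*24)) = 85*(-20 + (58 - 24)) = 85*(-20 + 34) = 85*14 = 1190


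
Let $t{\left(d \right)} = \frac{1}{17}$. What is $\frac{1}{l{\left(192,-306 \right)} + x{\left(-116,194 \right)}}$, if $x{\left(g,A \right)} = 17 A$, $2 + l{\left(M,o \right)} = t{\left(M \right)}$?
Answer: $\frac{17}{56033} \approx 0.00030339$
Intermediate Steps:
$t{\left(d \right)} = \frac{1}{17}$
$l{\left(M,o \right)} = - \frac{33}{17}$ ($l{\left(M,o \right)} = -2 + \frac{1}{17} = - \frac{33}{17}$)
$\frac{1}{l{\left(192,-306 \right)} + x{\left(-116,194 \right)}} = \frac{1}{- \frac{33}{17} + 17 \cdot 194} = \frac{1}{- \frac{33}{17} + 3298} = \frac{1}{\frac{56033}{17}} = \frac{17}{56033}$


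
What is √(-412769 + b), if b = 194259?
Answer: I*√218510 ≈ 467.45*I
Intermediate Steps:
√(-412769 + b) = √(-412769 + 194259) = √(-218510) = I*√218510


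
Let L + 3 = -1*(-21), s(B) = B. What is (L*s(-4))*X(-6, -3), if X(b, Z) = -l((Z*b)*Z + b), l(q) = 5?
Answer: 360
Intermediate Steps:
X(b, Z) = -5 (X(b, Z) = -1*5 = -5)
L = 18 (L = -3 - 1*(-21) = -3 + 21 = 18)
(L*s(-4))*X(-6, -3) = (18*(-4))*(-5) = -72*(-5) = 360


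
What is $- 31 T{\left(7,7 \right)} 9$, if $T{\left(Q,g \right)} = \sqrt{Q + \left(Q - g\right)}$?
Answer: $- 279 \sqrt{7} \approx -738.17$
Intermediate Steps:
$T{\left(Q,g \right)} = \sqrt{- g + 2 Q}$
$- 31 T{\left(7,7 \right)} 9 = - 31 \sqrt{\left(-1\right) 7 + 2 \cdot 7} \cdot 9 = - 31 \sqrt{-7 + 14} \cdot 9 = - 31 \sqrt{7} \cdot 9 = - 279 \sqrt{7}$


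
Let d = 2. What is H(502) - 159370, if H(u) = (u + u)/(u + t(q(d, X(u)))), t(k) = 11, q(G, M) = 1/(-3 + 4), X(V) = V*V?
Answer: -81755806/513 ≈ -1.5937e+5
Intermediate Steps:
X(V) = V²
q(G, M) = 1 (q(G, M) = 1/1 = 1)
H(u) = 2*u/(11 + u) (H(u) = (u + u)/(u + 11) = (2*u)/(11 + u) = 2*u/(11 + u))
H(502) - 159370 = 2*502/(11 + 502) - 159370 = 2*502/513 - 159370 = 2*502*(1/513) - 159370 = 1004/513 - 159370 = -81755806/513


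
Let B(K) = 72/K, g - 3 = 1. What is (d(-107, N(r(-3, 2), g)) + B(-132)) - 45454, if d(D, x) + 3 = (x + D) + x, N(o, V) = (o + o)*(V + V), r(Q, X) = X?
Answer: -500506/11 ≈ -45501.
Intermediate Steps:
g = 4 (g = 3 + 1 = 4)
N(o, V) = 4*V*o (N(o, V) = (2*o)*(2*V) = 4*V*o)
d(D, x) = -3 + D + 2*x (d(D, x) = -3 + ((x + D) + x) = -3 + ((D + x) + x) = -3 + (D + 2*x) = -3 + D + 2*x)
(d(-107, N(r(-3, 2), g)) + B(-132)) - 45454 = ((-3 - 107 + 2*(4*4*2)) + 72/(-132)) - 45454 = ((-3 - 107 + 2*32) + 72*(-1/132)) - 45454 = ((-3 - 107 + 64) - 6/11) - 45454 = (-46 - 6/11) - 45454 = -512/11 - 45454 = -500506/11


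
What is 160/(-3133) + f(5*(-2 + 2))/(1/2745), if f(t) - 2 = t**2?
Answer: 17200010/3133 ≈ 5489.9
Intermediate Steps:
f(t) = 2 + t**2
160/(-3133) + f(5*(-2 + 2))/(1/2745) = 160/(-3133) + (2 + (5*(-2 + 2))**2)/(1/2745) = 160*(-1/3133) + (2 + (5*(-1*2 + 2))**2)/(1/2745) = -160/3133 + (2 + (5*(-2 + 2))**2)*2745 = -160/3133 + (2 + (5*0)**2)*2745 = -160/3133 + (2 + 0**2)*2745 = -160/3133 + (2 + 0)*2745 = -160/3133 + 2*2745 = -160/3133 + 5490 = 17200010/3133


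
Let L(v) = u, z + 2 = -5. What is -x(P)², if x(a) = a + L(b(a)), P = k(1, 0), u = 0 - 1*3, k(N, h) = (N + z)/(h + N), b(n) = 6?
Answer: -81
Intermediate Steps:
z = -7 (z = -2 - 5 = -7)
k(N, h) = (-7 + N)/(N + h) (k(N, h) = (N - 7)/(h + N) = (-7 + N)/(N + h))
u = -3 (u = 0 - 3 = -3)
L(v) = -3
P = -6 (P = (-7 + 1)/(1 + 0) = -6/1 = 1*(-6) = -6)
x(a) = -3 + a (x(a) = a - 3 = -3 + a)
-x(P)² = -(-3 - 6)² = -1*(-9)² = -1*81 = -81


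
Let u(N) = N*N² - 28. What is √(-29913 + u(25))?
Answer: 2*I*√3579 ≈ 119.65*I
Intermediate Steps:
u(N) = -28 + N³ (u(N) = N³ - 28 = -28 + N³)
√(-29913 + u(25)) = √(-29913 + (-28 + 25³)) = √(-29913 + (-28 + 15625)) = √(-29913 + 15597) = √(-14316) = 2*I*√3579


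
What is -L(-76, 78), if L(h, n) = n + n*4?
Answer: -390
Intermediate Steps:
L(h, n) = 5*n (L(h, n) = n + 4*n = 5*n)
-L(-76, 78) = -5*78 = -1*390 = -390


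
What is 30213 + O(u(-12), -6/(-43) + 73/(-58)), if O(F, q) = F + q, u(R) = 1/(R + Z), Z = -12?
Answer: 904179925/29928 ≈ 30212.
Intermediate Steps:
u(R) = 1/(-12 + R) (u(R) = 1/(R - 12) = 1/(-12 + R))
30213 + O(u(-12), -6/(-43) + 73/(-58)) = 30213 + (1/(-12 - 12) + (-6/(-43) + 73/(-58))) = 30213 + (1/(-24) + (-6*(-1/43) + 73*(-1/58))) = 30213 + (-1/24 + (6/43 - 73/58)) = 30213 + (-1/24 - 2791/2494) = 30213 - 34739/29928 = 904179925/29928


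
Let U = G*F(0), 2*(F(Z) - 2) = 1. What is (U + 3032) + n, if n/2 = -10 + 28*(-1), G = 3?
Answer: 5927/2 ≈ 2963.5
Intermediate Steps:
F(Z) = 5/2 (F(Z) = 2 + (½)*1 = 2 + ½ = 5/2)
n = -76 (n = 2*(-10 + 28*(-1)) = 2*(-10 - 28) = 2*(-38) = -76)
U = 15/2 (U = 3*(5/2) = 15/2 ≈ 7.5000)
(U + 3032) + n = (15/2 + 3032) - 76 = 6079/2 - 76 = 5927/2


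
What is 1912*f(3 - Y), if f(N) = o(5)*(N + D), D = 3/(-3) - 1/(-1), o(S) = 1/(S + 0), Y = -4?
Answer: 13384/5 ≈ 2676.8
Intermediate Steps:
o(S) = 1/S
D = 0 (D = 3*(-1/3) - 1*(-1) = -1 + 1 = 0)
f(N) = N/5 (f(N) = (N + 0)/5 = N/5)
1912*f(3 - Y) = 1912*((3 - 1*(-4))/5) = 1912*((3 + 4)/5) = 1912*((1/5)*7) = 1912*(7/5) = 13384/5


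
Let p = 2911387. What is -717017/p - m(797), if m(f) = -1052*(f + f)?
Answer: 4882069206639/2911387 ≈ 1.6769e+6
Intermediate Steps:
m(f) = -2104*f
-717017/p - m(797) = -717017/2911387 - (-2104)*797 = -717017*1/2911387 - 1*(-1676888) = -717017/2911387 + 1676888 = 4882069206639/2911387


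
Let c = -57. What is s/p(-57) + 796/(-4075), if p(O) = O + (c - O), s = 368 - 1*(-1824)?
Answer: -8977772/232275 ≈ -38.651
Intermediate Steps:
s = 2192 (s = 368 + 1824 = 2192)
p(O) = -57 (p(O) = O + (-57 - O) = -57)
s/p(-57) + 796/(-4075) = 2192/(-57) + 796/(-4075) = 2192*(-1/57) + 796*(-1/4075) = -2192/57 - 796/4075 = -8977772/232275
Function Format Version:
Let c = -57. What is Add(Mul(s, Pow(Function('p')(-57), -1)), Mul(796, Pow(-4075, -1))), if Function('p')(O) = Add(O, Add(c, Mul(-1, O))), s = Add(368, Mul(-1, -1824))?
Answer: Rational(-8977772, 232275) ≈ -38.651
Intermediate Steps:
s = 2192 (s = Add(368, 1824) = 2192)
Function('p')(O) = -57 (Function('p')(O) = Add(O, Add(-57, Mul(-1, O))) = -57)
Add(Mul(s, Pow(Function('p')(-57), -1)), Mul(796, Pow(-4075, -1))) = Add(Mul(2192, Pow(-57, -1)), Mul(796, Pow(-4075, -1))) = Add(Mul(2192, Rational(-1, 57)), Mul(796, Rational(-1, 4075))) = Add(Rational(-2192, 57), Rational(-796, 4075)) = Rational(-8977772, 232275)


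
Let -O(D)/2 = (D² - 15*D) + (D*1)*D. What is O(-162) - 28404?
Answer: -138240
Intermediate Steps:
O(D) = -4*D² + 30*D (O(D) = -2*((D² - 15*D) + (D*1)*D) = -2*((D² - 15*D) + D*D) = -2*((D² - 15*D) + D²) = -2*(-15*D + 2*D²) = -4*D² + 30*D)
O(-162) - 28404 = 2*(-162)*(15 - 2*(-162)) - 28404 = 2*(-162)*(15 + 324) - 28404 = 2*(-162)*339 - 28404 = -109836 - 28404 = -138240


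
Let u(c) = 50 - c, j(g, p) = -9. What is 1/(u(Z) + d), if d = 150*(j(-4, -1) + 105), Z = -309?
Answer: 1/14759 ≈ 6.7755e-5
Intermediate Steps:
d = 14400 (d = 150*(-9 + 105) = 150*96 = 14400)
1/(u(Z) + d) = 1/((50 - 1*(-309)) + 14400) = 1/((50 + 309) + 14400) = 1/(359 + 14400) = 1/14759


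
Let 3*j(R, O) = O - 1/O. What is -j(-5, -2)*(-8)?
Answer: -4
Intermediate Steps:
j(R, O) = -1/(3*O) + O/3 (j(R, O) = (O - 1/O)/3 = -1/(3*O) + O/3)
-j(-5, -2)*(-8) = -(-1 + (-2)²)/(3*(-2))*(-8) = -(-1)*(-1 + 4)/(3*2)*(-8) = -(-1)*3/(3*2)*(-8) = -1*(-½)*(-8) = (½)*(-8) = -4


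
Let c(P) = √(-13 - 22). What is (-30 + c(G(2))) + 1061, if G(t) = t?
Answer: 1031 + I*√35 ≈ 1031.0 + 5.9161*I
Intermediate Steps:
c(P) = I*√35 (c(P) = √(-35) = I*√35)
(-30 + c(G(2))) + 1061 = (-30 + I*√35) + 1061 = 1031 + I*√35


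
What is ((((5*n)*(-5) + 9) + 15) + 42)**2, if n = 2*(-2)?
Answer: 27556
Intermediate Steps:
n = -4
((((5*n)*(-5) + 9) + 15) + 42)**2 = ((((5*(-4))*(-5) + 9) + 15) + 42)**2 = (((-20*(-5) + 9) + 15) + 42)**2 = (((100 + 9) + 15) + 42)**2 = ((109 + 15) + 42)**2 = (124 + 42)**2 = 166**2 = 27556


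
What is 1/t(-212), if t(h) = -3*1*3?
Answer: -⅑ ≈ -0.11111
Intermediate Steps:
t(h) = -9 (t(h) = -3*3 = -9)
1/t(-212) = 1/(-9) = -⅑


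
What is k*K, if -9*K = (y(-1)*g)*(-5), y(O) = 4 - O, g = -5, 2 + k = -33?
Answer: 4375/9 ≈ 486.11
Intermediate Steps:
k = -35 (k = -2 - 33 = -35)
K = -125/9 (K = -(4 - 1*(-1))*(-5)*(-5)/9 = -(4 + 1)*(-5)*(-5)/9 = -5*(-5)*(-5)/9 = -(-25)*(-5)/9 = -⅑*125 = -125/9 ≈ -13.889)
k*K = -35*(-125/9) = 4375/9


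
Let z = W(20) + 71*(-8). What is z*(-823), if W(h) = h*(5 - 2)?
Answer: 418084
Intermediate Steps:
W(h) = 3*h (W(h) = h*3 = 3*h)
z = -508 (z = 3*20 + 71*(-8) = 60 - 568 = -508)
z*(-823) = -508*(-823) = 418084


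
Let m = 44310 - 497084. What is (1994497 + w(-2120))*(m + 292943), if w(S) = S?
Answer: -318443608287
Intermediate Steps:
m = -452774
(1994497 + w(-2120))*(m + 292943) = (1994497 - 2120)*(-452774 + 292943) = 1992377*(-159831) = -318443608287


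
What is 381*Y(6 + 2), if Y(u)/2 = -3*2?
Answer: -4572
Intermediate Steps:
Y(u) = -12 (Y(u) = 2*(-3*2) = 2*(-6) = -12)
381*Y(6 + 2) = 381*(-12) = -4572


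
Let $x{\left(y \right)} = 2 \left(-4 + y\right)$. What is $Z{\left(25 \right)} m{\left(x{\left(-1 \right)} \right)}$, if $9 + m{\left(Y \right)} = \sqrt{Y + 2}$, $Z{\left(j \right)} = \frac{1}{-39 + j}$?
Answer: $\frac{9}{14} - \frac{i \sqrt{2}}{7} \approx 0.64286 - 0.20203 i$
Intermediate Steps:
$x{\left(y \right)} = -8 + 2 y$
$m{\left(Y \right)} = -9 + \sqrt{2 + Y}$ ($m{\left(Y \right)} = -9 + \sqrt{Y + 2} = -9 + \sqrt{2 + Y}$)
$Z{\left(25 \right)} m{\left(x{\left(-1 \right)} \right)} = \frac{-9 + \sqrt{2 + \left(-8 + 2 \left(-1\right)\right)}}{-39 + 25} = \frac{-9 + \sqrt{2 - 10}}{-14} = - \frac{-9 + \sqrt{2 - 10}}{14} = - \frac{-9 + \sqrt{-8}}{14} = - \frac{-9 + 2 i \sqrt{2}}{14} = \frac{9}{14} - \frac{i \sqrt{2}}{7}$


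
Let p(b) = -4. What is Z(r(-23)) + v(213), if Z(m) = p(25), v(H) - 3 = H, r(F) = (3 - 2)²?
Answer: 212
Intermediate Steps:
r(F) = 1 (r(F) = 1² = 1)
v(H) = 3 + H
Z(m) = -4
Z(r(-23)) + v(213) = -4 + (3 + 213) = -4 + 216 = 212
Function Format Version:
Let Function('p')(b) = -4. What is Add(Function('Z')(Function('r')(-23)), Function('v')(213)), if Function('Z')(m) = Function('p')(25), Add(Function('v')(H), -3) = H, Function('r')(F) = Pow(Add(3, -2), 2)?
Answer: 212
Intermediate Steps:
Function('r')(F) = 1 (Function('r')(F) = Pow(1, 2) = 1)
Function('v')(H) = Add(3, H)
Function('Z')(m) = -4
Add(Function('Z')(Function('r')(-23)), Function('v')(213)) = Add(-4, Add(3, 213)) = Add(-4, 216) = 212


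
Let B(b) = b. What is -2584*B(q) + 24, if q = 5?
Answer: -12896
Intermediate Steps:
-2584*B(q) + 24 = -2584*5 + 24 = -136*95 + 24 = -12920 + 24 = -12896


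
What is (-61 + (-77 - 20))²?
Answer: 24964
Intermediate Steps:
(-61 + (-77 - 20))² = (-61 - 97)² = (-158)² = 24964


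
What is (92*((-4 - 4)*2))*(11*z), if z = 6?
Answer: -97152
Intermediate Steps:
(92*((-4 - 4)*2))*(11*z) = (92*((-4 - 4)*2))*(11*6) = (92*(-8*2))*66 = (92*(-16))*66 = -1472*66 = -97152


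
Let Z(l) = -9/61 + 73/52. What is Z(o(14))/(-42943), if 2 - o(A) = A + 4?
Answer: -3985/136215196 ≈ -2.9255e-5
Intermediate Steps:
o(A) = -2 - A (o(A) = 2 - (A + 4) = 2 - (4 + A) = 2 + (-4 - A) = -2 - A)
Z(l) = 3985/3172 (Z(l) = -9*1/61 + 73*(1/52) = -9/61 + 73/52 = 3985/3172)
Z(o(14))/(-42943) = (3985/3172)/(-42943) = (3985/3172)*(-1/42943) = -3985/136215196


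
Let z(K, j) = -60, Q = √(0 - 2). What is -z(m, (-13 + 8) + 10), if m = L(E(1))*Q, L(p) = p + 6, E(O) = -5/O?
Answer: 60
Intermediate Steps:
Q = I*√2 (Q = √(-2) = I*√2 ≈ 1.4142*I)
L(p) = 6 + p
m = I*√2 (m = (6 - 5/1)*(I*√2) = (6 - 5*1)*(I*√2) = (6 - 5)*(I*√2) = 1*(I*√2) = I*√2 ≈ 1.4142*I)
-z(m, (-13 + 8) + 10) = -1*(-60) = 60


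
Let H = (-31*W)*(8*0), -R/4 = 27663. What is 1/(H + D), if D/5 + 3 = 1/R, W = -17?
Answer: -110652/1659785 ≈ -0.066666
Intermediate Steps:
R = -110652 (R = -4*27663 = -110652)
D = -1659785/110652 (D = -15 + 5/(-110652) = -15 + 5*(-1/110652) = -15 - 5/110652 = -1659785/110652 ≈ -15.000)
H = 0 (H = (-31*(-17))*(8*0) = 527*0 = 0)
1/(H + D) = 1/(0 - 1659785/110652) = 1/(-1659785/110652) = -110652/1659785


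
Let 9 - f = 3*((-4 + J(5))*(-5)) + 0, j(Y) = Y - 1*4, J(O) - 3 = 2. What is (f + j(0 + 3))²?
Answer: 529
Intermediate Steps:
J(O) = 5 (J(O) = 3 + 2 = 5)
j(Y) = -4 + Y (j(Y) = Y - 4 = -4 + Y)
f = 24 (f = 9 - (3*((-4 + 5)*(-5)) + 0) = 9 - (3*(1*(-5)) + 0) = 9 - (3*(-5) + 0) = 9 - (-15 + 0) = 9 - 1*(-15) = 9 + 15 = 24)
(f + j(0 + 3))² = (24 + (-4 + (0 + 3)))² = (24 + (-4 + 3))² = (24 - 1)² = 23² = 529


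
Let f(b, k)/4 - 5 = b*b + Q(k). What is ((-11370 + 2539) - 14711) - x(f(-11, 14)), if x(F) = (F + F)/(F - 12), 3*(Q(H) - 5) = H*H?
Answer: -6827769/290 ≈ -23544.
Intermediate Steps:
Q(H) = 5 + H²/3 (Q(H) = 5 + (H*H)/3 = 5 + H²/3)
f(b, k) = 40 + 4*b² + 4*k²/3 (f(b, k) = 20 + 4*(b*b + (5 + k²/3)) = 20 + 4*(b² + (5 + k²/3)) = 20 + 4*(5 + b² + k²/3) = 20 + (20 + 4*b² + 4*k²/3) = 40 + 4*b² + 4*k²/3)
x(F) = 2*F/(-12 + F) (x(F) = (2*F)/(-12 + F) = 2*F/(-12 + F))
((-11370 + 2539) - 14711) - x(f(-11, 14)) = ((-11370 + 2539) - 14711) - 2*(40 + 4*(-11)² + (4/3)*14²)/(-12 + (40 + 4*(-11)² + (4/3)*14²)) = (-8831 - 14711) - 2*(40 + 4*121 + (4/3)*196)/(-12 + (40 + 4*121 + (4/3)*196)) = -23542 - 2*(40 + 484 + 784/3)/(-12 + (40 + 484 + 784/3)) = -23542 - 2*2356/(3*(-12 + 2356/3)) = -23542 - 2*2356/(3*2320/3) = -23542 - 2*2356*3/(3*2320) = -23542 - 1*589/290 = -23542 - 589/290 = -6827769/290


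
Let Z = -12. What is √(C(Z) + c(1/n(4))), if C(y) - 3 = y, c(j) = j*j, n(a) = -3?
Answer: 4*I*√5/3 ≈ 2.9814*I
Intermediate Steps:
c(j) = j²
C(y) = 3 + y
√(C(Z) + c(1/n(4))) = √((3 - 12) + (1/(-3))²) = √(-9 + (1*(-⅓))²) = √(-9 + (-⅓)²) = √(-9 + ⅑) = √(-80/9) = 4*I*√5/3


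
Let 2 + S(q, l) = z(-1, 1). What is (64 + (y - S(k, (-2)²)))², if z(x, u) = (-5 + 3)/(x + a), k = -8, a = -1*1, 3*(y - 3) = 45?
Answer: 6889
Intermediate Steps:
y = 18 (y = 3 + (⅓)*45 = 3 + 15 = 18)
a = -1
z(x, u) = -2/(-1 + x) (z(x, u) = (-5 + 3)/(x - 1) = -2/(-1 + x))
S(q, l) = -1 (S(q, l) = -2 - 2/(-1 - 1) = -2 - 2/(-2) = -2 - 2*(-½) = -2 + 1 = -1)
(64 + (y - S(k, (-2)²)))² = (64 + (18 - 1*(-1)))² = (64 + (18 + 1))² = (64 + 19)² = 83² = 6889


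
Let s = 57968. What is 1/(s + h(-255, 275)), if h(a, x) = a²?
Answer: 1/122993 ≈ 8.1305e-6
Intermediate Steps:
1/(s + h(-255, 275)) = 1/(57968 + (-255)²) = 1/(57968 + 65025) = 1/122993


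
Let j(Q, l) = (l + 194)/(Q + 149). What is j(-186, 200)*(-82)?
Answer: 32308/37 ≈ 873.19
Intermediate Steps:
j(Q, l) = (194 + l)/(149 + Q)
j(-186, 200)*(-82) = ((194 + 200)/(149 - 186))*(-82) = (394/(-37))*(-82) = -1/37*394*(-82) = -394/37*(-82) = 32308/37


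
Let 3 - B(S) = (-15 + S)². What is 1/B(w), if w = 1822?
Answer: -1/3265246 ≈ -3.0626e-7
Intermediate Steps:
B(S) = 3 - (-15 + S)²
1/B(w) = 1/(3 - (-15 + 1822)²) = 1/(3 - 1*1807²) = 1/(3 - 1*3265249) = 1/(3 - 3265249) = 1/(-3265246) = -1/3265246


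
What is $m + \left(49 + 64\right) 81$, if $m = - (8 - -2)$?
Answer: $9143$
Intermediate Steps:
$m = -10$ ($m = - (8 + 2) = \left(-1\right) 10 = -10$)
$m + \left(49 + 64\right) 81 = -10 + \left(49 + 64\right) 81 = -10 + 113 \cdot 81 = -10 + 9153 = 9143$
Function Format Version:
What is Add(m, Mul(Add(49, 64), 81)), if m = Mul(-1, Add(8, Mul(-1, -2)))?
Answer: 9143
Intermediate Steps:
m = -10 (m = Mul(-1, Add(8, 2)) = Mul(-1, 10) = -10)
Add(m, Mul(Add(49, 64), 81)) = Add(-10, Mul(Add(49, 64), 81)) = Add(-10, Mul(113, 81)) = Add(-10, 9153) = 9143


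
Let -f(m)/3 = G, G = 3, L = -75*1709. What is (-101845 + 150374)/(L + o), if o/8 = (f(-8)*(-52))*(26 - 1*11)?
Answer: -48529/72015 ≈ -0.67387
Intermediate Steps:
L = -128175
f(m) = -9 (f(m) = -3*3 = -9)
o = 56160 (o = 8*((-9*(-52))*(26 - 1*11)) = 8*(468*(26 - 11)) = 8*(468*15) = 8*7020 = 56160)
(-101845 + 150374)/(L + o) = (-101845 + 150374)/(-128175 + 56160) = 48529/(-72015) = 48529*(-1/72015) = -48529/72015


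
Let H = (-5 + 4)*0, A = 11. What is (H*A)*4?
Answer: 0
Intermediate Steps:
H = 0 (H = -1*0 = 0)
(H*A)*4 = (0*11)*4 = 0*4 = 0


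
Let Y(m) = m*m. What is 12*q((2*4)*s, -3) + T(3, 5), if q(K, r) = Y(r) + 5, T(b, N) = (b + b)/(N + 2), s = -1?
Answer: 1182/7 ≈ 168.86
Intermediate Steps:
T(b, N) = 2*b/(2 + N) (T(b, N) = (2*b)/(2 + N) = 2*b/(2 + N))
Y(m) = m**2
q(K, r) = 5 + r**2 (q(K, r) = r**2 + 5 = 5 + r**2)
12*q((2*4)*s, -3) + T(3, 5) = 12*(5 + (-3)**2) + 2*3/(2 + 5) = 12*(5 + 9) + 2*3/7 = 12*14 + 2*3*(1/7) = 168 + 6/7 = 1182/7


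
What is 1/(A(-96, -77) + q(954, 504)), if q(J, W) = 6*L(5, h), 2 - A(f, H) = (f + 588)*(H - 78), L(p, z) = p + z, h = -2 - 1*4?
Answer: 1/76256 ≈ 1.3114e-5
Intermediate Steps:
h = -6 (h = -2 - 4 = -6)
A(f, H) = 2 - (-78 + H)*(588 + f) (A(f, H) = 2 - (f + 588)*(H - 78) = 2 - (588 + f)*(-78 + H) = 2 - (-78 + H)*(588 + f))
q(J, W) = -6 (q(J, W) = 6*(5 - 6) = 6*(-1) = -6)
1/(A(-96, -77) + q(954, 504)) = 1/((45866 - 588*(-77) + 78*(-96) - 1*(-77)*(-96)) - 6) = 1/((45866 + 45276 - 7488 - 7392) - 6) = 1/(76262 - 6) = 1/76256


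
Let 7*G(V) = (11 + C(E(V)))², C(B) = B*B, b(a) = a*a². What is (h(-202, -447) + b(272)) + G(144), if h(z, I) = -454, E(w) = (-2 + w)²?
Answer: 165312913084689007/7 ≈ 2.3616e+16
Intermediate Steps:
b(a) = a³
C(B) = B²
G(V) = (11 + (-2 + V)⁴)²/7 (G(V) = (11 + ((-2 + V)²)²)²/7 = (11 + (-2 + V)⁴)²/7)
(h(-202, -447) + b(272)) + G(144) = (-454 + 272³) + (11 + (-2 + 144)⁴)²/7 = (-454 + 20123648) + (11 + 142⁴)²/7 = 20123194 + (11 + 406586896)²/7 = 20123194 + (⅐)*406586907² = 20123194 + (⅐)*165312912943826649 = 20123194 + 165312912943826649/7 = 165312913084689007/7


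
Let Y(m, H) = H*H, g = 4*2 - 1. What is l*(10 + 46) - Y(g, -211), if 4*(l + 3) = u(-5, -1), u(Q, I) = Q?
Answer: -44759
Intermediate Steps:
l = -17/4 (l = -3 + (¼)*(-5) = -3 - 5/4 = -17/4 ≈ -4.2500)
g = 7 (g = 8 - 1 = 7)
Y(m, H) = H²
l*(10 + 46) - Y(g, -211) = -17*(10 + 46)/4 - 1*(-211)² = -17/4*56 - 1*44521 = -238 - 44521 = -44759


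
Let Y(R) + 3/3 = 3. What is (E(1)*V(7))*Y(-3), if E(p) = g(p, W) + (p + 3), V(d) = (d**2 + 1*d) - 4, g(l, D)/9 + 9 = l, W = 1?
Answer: -7072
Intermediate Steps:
Y(R) = 2 (Y(R) = -1 + 3 = 2)
g(l, D) = -81 + 9*l
V(d) = -4 + d + d**2 (V(d) = (d**2 + d) - 4 = (d + d**2) - 4 = -4 + d + d**2)
E(p) = -78 + 10*p (E(p) = (-81 + 9*p) + (p + 3) = (-81 + 9*p) + (3 + p) = -78 + 10*p)
(E(1)*V(7))*Y(-3) = ((-78 + 10*1)*(-4 + 7 + 7**2))*2 = ((-78 + 10)*(-4 + 7 + 49))*2 = -68*52*2 = -3536*2 = -7072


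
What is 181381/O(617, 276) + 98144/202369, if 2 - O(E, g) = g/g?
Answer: 36705989733/202369 ≈ 1.8138e+5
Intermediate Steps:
O(E, g) = 1 (O(E, g) = 2 - g/g = 2 - 1*1 = 2 - 1 = 1)
181381/O(617, 276) + 98144/202369 = 181381/1 + 98144/202369 = 181381*1 + 98144*(1/202369) = 181381 + 98144/202369 = 36705989733/202369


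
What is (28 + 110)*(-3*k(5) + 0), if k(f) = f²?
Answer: -10350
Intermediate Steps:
(28 + 110)*(-3*k(5) + 0) = (28 + 110)*(-3*5² + 0) = 138*(-3*25 + 0) = 138*(-75 + 0) = 138*(-75) = -10350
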